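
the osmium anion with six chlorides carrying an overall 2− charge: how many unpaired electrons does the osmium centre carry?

2

Summing ligand charges against the −2 overall charge gives an oxidation state of +4 for osmium.
Os sits in group 8, so the d-electron count is 8 − 4 = 4.
The spin state decides the count: a 5d ion has a large Δₒ and is invariably low-spin.
An octahedral low-spin d⁴ ion is t₂g⁴e_g⁰, giving 2 unpaired electrons.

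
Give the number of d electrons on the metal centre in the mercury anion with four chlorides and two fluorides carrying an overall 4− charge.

Ligand charges: each chloride is −1; each fluoride is −1. With an overall charge of −4 the mercury centre must be in the +2 oxidation state.
Group 12 minus oxidation state 2 gives a d¹⁰ configuration.

d10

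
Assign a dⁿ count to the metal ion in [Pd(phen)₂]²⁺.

1,10-phenanthroline is neutral; balancing the +2 overall charge requires Pd(II).
Pd sits in group 10, so the d-electron count is 10 − 2 = 8.

d⁸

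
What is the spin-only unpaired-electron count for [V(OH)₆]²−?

1

Ligand charges: each hydroxide is −1. With an overall charge of −2 the vanadium centre must be in the +4 oxidation state.
Group 5 minus oxidation state 4 gives a d¹ configuration.
In an octahedral field the d¹ configuration is t₂g¹e_g⁰ (only one arrangement possible), giving 1 unpaired electron.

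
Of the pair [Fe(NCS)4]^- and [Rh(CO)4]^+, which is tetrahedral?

[Fe(NCS)4]^-

For [Fe(NCS)4]^-: Summing ligand charges against the −1 overall charge gives an oxidation state of +3 for iron. Iron is a group-8 element; Fe(III) is therefore d⁵. A high-spin d⁵ ion has zero CFSE in either geometry, so four ligands adopt the sterically favoured tetrahedral geometry. → tetrahedral.
For [Rh(CO)4]^+: Carbonyl is neutral; balancing the +1 overall charge requires Rh(I). Group 9 minus oxidation state 1 gives a d⁸ configuration. A 4d d⁸ ion has a large crystal-field splitting; square planar leaves the high-energy d_{x²−y²} orbital empty and maximises CFSE. → square planar.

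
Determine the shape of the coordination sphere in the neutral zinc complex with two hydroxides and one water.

trigonal planar

Summing ligand charges against the 0 overall charge gives an oxidation state of +2 for zinc.
Zn sits in group 12, so the d-electron count is 12 − 2 = 10.
With 3 monodentate ligands the coordination number is 3.
Three ligands around a d¹⁰ centre minimise repulsion in a trigonal-planar arrangement.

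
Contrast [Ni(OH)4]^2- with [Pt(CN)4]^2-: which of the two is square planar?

[Pt(CN)4]^2-

For [Ni(OH)4]^2-: Summing ligand charges against the −2 overall charge gives an oxidation state of +2 for nickel. Nickel is a group-10 element; Ni(II) is therefore d⁸. Hydroxide is a weak-field ligand. With weak-field ligands the CFSE gain from square planar is small, so a 3d d⁸ ion takes the sterically preferred tetrahedral geometry. → tetrahedral.
For [Pt(CN)4]^2-: Summing ligand charges against the −2 overall charge gives an oxidation state of +2 for platinum. Pt sits in group 10, so the d-electron count is 10 − 2 = 8. A 5d d⁸ ion has a large crystal-field splitting; square planar leaves the high-energy d_{x²−y²} orbital empty and maximises CFSE. → square planar.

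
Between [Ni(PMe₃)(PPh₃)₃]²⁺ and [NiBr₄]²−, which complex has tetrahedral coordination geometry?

[NiBr₄]²−

For [Ni(PMe₃)(PPh₃)₃]²⁺: Ligand charges: trimethylphosphine is neutral; triphenylphosphine is neutral. With an overall charge of +2 the nickel centre must be in the +2 oxidation state. Ni sits in group 10, so the d-electron count is 10 − 2 = 8. Trimethylphosphine and triphenylphosphine are strong-field ligands (high in the spectrochemical series). A 3d d⁸ ion with strong-field ligands gains enough CFSE to favour square planar over tetrahedral. → square planar.
For [NiBr₄]²−: Summing ligand charges against the −2 overall charge gives an oxidation state of +2 for nickel. Ni sits in group 10, so the d-electron count is 10 − 2 = 8. Bromide is a weak-field ligand. With weak-field ligands the CFSE gain from square planar is small, so a 3d d⁸ ion takes the sterically preferred tetrahedral geometry. → tetrahedral.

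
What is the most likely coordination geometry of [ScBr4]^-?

Each bromide is −1; balancing the −1 overall charge requires Sc(III).
Group 3 minus oxidation state 3 gives a d⁰ configuration.
With 4 monodentate ligands the coordination number is 4.
A d⁰ ion has no crystal-field stabilisation preference between square planar and tetrahedral, so four ligands adopt the sterically favoured tetrahedral geometry.

tetrahedral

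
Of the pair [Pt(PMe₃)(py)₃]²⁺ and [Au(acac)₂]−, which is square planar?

[Pt(PMe₃)(py)₃]²⁺

For [Pt(PMe₃)(py)₃]²⁺: Trimethylphosphine is neutral; pyridine is neutral; balancing the +2 overall charge requires Pt(II). Platinum is a group-10 element; Pt(II) is therefore d⁸. A 5d d⁸ ion has a large crystal-field splitting; square planar leaves the high-energy d_{x²−y²} orbital empty and maximises CFSE. → square planar.
For [Au(acac)₂]−: Each acetylacetonate is −1; balancing the −1 overall charge requires Au(I). Group 11 minus oxidation state 1 gives a d¹⁰ configuration. A d¹⁰ ion has no crystal-field stabilisation preference between square planar and tetrahedral, so four ligands adopt the sterically favoured tetrahedral geometry. → tetrahedral.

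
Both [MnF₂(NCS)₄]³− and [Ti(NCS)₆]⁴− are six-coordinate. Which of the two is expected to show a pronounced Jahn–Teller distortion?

[MnF₂(NCS)₄]³−: Summing ligand charges against the −3 overall charge gives an oxidation state of +3 for manganese. Manganese is a group-7 element; Mn(III) is therefore d⁴. Fluoride and isothiocyanate are weak-field ligands for a first-row metal, so the complex is high-spin. The t₂g³e_g¹ (high-spin) configuration has an unevenly filled e_g set; the Jahn–Teller theorem predicts a tetragonal distortion (typically axial elongation) to lift the degeneracy.
[Ti(NCS)₆]⁴−: Ligand charges: each isothiocyanate is −1. With an overall charge of −4 the titanium centre must be in the +2 oxidation state. Ti sits in group 4, so the d-electron count is 4 − 2 = 2. The d² configuration leaves the e_g set evenly filled (or empty) — no strong Jahn–Teller driving force.

[MnF₂(NCS)₄]³−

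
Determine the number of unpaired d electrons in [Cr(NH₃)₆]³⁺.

Ligand charges: ammonia is neutral. With an overall charge of +3 the chromium centre must be in the +3 oxidation state.
Cr sits in group 6, so the d-electron count is 6 − 3 = 3.
In an octahedral field the d³ configuration is t₂g³e_g⁰ (only one arrangement possible), giving 3 unpaired electrons.

3 unpaired electrons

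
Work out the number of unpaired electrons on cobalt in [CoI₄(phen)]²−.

Summing ligand charges against the −2 overall charge gives an oxidation state of +2 for cobalt.
Co sits in group 9, so the d-electron count is 9 − 2 = 7.
Counting donor atoms: 4×iodide (monodentate) → 4 donors; 1×1,10-phenanthroline (bidentate) → 2 donors. Coordination number = 6.
The spin state decides the count: Iodide is a weak-field ligand for a first-row metal, so the complex is high-spin.
An octahedral high-spin d⁷ ion is t₂g⁵e_g², giving 3 unpaired electrons.

3 unpaired electrons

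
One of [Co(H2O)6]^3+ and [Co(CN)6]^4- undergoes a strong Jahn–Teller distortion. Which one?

[Co(CN)6]^4-

[Co(H2O)6]^3+: Summing ligand charges against the +3 overall charge gives an oxidation state of +3 for cobalt. Co sits in group 9, so the d-electron count is 9 − 3 = 6. Co(III) has an exceptionally large octahedral splitting and is low-spin with essentially every ligand except fluoride. The d⁶ configuration leaves the e_g set evenly filled (or empty) — no strong Jahn–Teller driving force.
[Co(CN)6]^4-: Summing ligand charges against the −4 overall charge gives an oxidation state of +2 for cobalt. Group 9 minus oxidation state 2 gives a d⁷ configuration. Cyanide is a strong-field ligand (high in the spectrochemical series) for a first-row metal, so the complex is low-spin. The t₂g⁶e_g¹ (low-spin) configuration has an unevenly filled e_g set; the Jahn–Teller theorem predicts a tetragonal distortion (typically axial elongation) to lift the degeneracy.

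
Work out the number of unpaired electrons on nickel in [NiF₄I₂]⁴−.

Ligand charges: each fluoride is −1; each iodide is −1. With an overall charge of −4 the nickel centre must be in the +2 oxidation state.
Nickel is a group-10 element; Ni(II) is therefore d⁸.
In an octahedral field the d⁸ configuration is t₂g⁶e_g² (only one arrangement possible), giving 2 unpaired electrons.

2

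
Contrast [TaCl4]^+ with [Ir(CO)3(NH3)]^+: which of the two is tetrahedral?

For [TaCl4]^+: Summing ligand charges against the +1 overall charge gives an oxidation state of +5 for tantalum. Tantalum is a group-5 element; Ta(V) is therefore d⁰. A d⁰ ion has no crystal-field stabilisation preference between square planar and tetrahedral, so four ligands adopt the sterically favoured tetrahedral geometry. → tetrahedral.
For [Ir(CO)3(NH3)]^+: Ligand charges: carbonyl is neutral; ammonia is neutral. With an overall charge of +1 the iridium centre must be in the +1 oxidation state. Ir sits in group 9, so the d-electron count is 9 − 1 = 8. A 5d d⁸ ion has a large crystal-field splitting; square planar leaves the high-energy d_{x²−y²} orbital empty and maximises CFSE. → square planar.

[TaCl4]^+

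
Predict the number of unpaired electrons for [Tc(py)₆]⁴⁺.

Summing ligand charges against the +4 overall charge gives an oxidation state of +4 for technetium.
Tc sits in group 7, so the d-electron count is 7 − 4 = 3.
In an octahedral field the d³ configuration is t₂g³e_g⁰ (only one arrangement possible), giving 3 unpaired electrons.

3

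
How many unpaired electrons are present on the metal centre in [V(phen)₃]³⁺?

2 unpaired electrons

Ligand charges: 1,10-phenanthroline is neutral. With an overall charge of +3 the vanadium centre must be in the +3 oxidation state.
Vanadium is a group-5 element; V(III) is therefore d².
Counting donor atoms: 3×1,10-phenanthroline (bidentate) → 6 donors. Coordination number = 6.
In an octahedral field the d² configuration is t₂g²e_g⁰ (only one arrangement possible), giving 2 unpaired electrons.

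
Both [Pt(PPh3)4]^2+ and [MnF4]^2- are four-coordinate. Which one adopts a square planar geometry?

For [Pt(PPh3)4]^2+: Triphenylphosphine is neutral; balancing the +2 overall charge requires Pt(II). Pt sits in group 10, so the d-electron count is 10 − 2 = 8. A 5d d⁸ ion has a large crystal-field splitting; square planar leaves the high-energy d_{x²−y²} orbital empty and maximises CFSE. → square planar.
For [MnF4]^2-: Ligand charges: each fluoride is −1. With an overall charge of −2 the manganese centre must be in the +2 oxidation state. Group 7 minus oxidation state 2 gives a d⁵ configuration. A high-spin d⁵ ion has zero CFSE in either geometry, so four ligands adopt the sterically favoured tetrahedral geometry. → tetrahedral.

[Pt(PPh3)4]^2+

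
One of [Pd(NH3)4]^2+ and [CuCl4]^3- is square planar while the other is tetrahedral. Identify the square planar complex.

For [Pd(NH3)4]^2+: Ligand charges: ammonia is neutral. With an overall charge of +2 the palladium centre must be in the +2 oxidation state. Group 10 minus oxidation state 2 gives a d⁸ configuration. A 4d d⁸ ion has a large crystal-field splitting; square planar leaves the high-energy d_{x²−y²} orbital empty and maximises CFSE. → square planar.
For [CuCl4]^3-: Ligand charges: each chloride is −1. With an overall charge of −3 the copper centre must be in the +1 oxidation state. Group 11 minus oxidation state 1 gives a d¹⁰ configuration. A d¹⁰ ion has no crystal-field stabilisation preference between square planar and tetrahedral, so four ligands adopt the sterically favoured tetrahedral geometry. → tetrahedral.

[Pd(NH3)4]^2+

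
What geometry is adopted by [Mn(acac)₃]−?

Summing ligand charges against the −1 overall charge gives an oxidation state of +2 for manganese.
Manganese is a group-7 element; Mn(II) is therefore d⁵.
Counting donor atoms: 3×acetylacetonate (bidentate) → 6 donors. Coordination number = 6.
Six donors around a single metal centre give an octahedral coordination sphere.

octahedral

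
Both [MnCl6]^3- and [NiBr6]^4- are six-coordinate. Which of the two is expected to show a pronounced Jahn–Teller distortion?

[MnCl6]^3-: Each chloride is −1; balancing the −3 overall charge requires Mn(III). Group 7 minus oxidation state 3 gives a d⁴ configuration. Chloride is a weak-field ligand for a first-row metal, so the complex is high-spin. The t₂g³e_g¹ (high-spin) configuration has an unevenly filled e_g set; the Jahn–Teller theorem predicts a tetragonal distortion (typically axial elongation) to lift the degeneracy.
[NiBr6]^4-: Ligand charges: each bromide is −1. With an overall charge of −4 the nickel centre must be in the +2 oxidation state. Nickel is a group-10 element; Ni(II) is therefore d⁸. The d⁸ configuration leaves the e_g set evenly filled (or empty) — no strong Jahn–Teller driving force.

[MnCl6]^3-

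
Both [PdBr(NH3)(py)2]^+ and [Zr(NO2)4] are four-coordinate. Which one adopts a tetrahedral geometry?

For [PdBr(NH3)(py)2]^+: Summing ligand charges against the +1 overall charge gives an oxidation state of +2 for palladium. Pd sits in group 10, so the d-electron count is 10 − 2 = 8. A 4d d⁸ ion has a large crystal-field splitting; square planar leaves the high-energy d_{x²−y²} orbital empty and maximises CFSE. → square planar.
For [Zr(NO2)4]: Summing ligand charges against the 0 overall charge gives an oxidation state of +4 for zirconium. Group 4 minus oxidation state 4 gives a d⁰ configuration. A d⁰ ion has no crystal-field stabilisation preference between square planar and tetrahedral, so four ligands adopt the sterically favoured tetrahedral geometry. → tetrahedral.

[Zr(NO2)4]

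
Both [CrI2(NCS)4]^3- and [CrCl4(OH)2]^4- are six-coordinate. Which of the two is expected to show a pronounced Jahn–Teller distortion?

[CrI2(NCS)4]^3-: Ligand charges: each iodide is −1; each isothiocyanate is −1. With an overall charge of −3 the chromium centre must be in the +3 oxidation state. Group 6 minus oxidation state 3 gives a d³ configuration. The d³ configuration leaves the e_g set evenly filled (or empty) — no strong Jahn–Teller driving force.
[CrCl4(OH)2]^4-: Summing ligand charges against the −4 overall charge gives an oxidation state of +2 for chromium. Group 6 minus oxidation state 2 gives a d⁴ configuration. Chloride and hydroxide are weak-field ligands for a first-row metal, so the complex is high-spin. The t₂g³e_g¹ (high-spin) configuration has an unevenly filled e_g set; the Jahn–Teller theorem predicts a tetragonal distortion (typically axial elongation) to lift the degeneracy.

[CrCl4(OH)2]^4-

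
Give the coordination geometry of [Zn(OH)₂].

linear

Each hydroxide is −1; balancing the 0 overall charge requires Zn(II).
Zinc is a group-12 element; Zn(II) is therefore d¹⁰.
With 2 monodentate ligands the coordination number is 2.
A d¹⁰ ion with only two ligands adopts a linear arrangement (sp hybridisation; no CFSE preference).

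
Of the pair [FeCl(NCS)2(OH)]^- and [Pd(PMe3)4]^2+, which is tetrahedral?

[FeCl(NCS)2(OH)]^-

For [FeCl(NCS)2(OH)]^-: Ligand charges: each chloride is −1; each isothiocyanate is −1; each hydroxide is −1. With an overall charge of −1 the iron centre must be in the +3 oxidation state. Iron is a group-8 element; Fe(III) is therefore d⁵. A high-spin d⁵ ion has zero CFSE in either geometry, so four ligands adopt the sterically favoured tetrahedral geometry. → tetrahedral.
For [Pd(PMe3)4]^2+: Ligand charges: trimethylphosphine is neutral. With an overall charge of +2 the palladium centre must be in the +2 oxidation state. Palladium is a group-10 element; Pd(II) is therefore d⁸. A 4d d⁸ ion has a large crystal-field splitting; square planar leaves the high-energy d_{x²−y²} orbital empty and maximises CFSE. → square planar.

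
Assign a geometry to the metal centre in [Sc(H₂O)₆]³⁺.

Water is neutral; balancing the +3 overall charge requires Sc(III).
Group 3 minus oxidation state 3 gives a d⁰ configuration.
Coordination number: 6.
Six donors around a single metal centre give an octahedral coordination sphere.

octahedral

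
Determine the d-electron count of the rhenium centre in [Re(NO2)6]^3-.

Summing ligand charges against the −3 overall charge gives an oxidation state of +3 for rhenium.
Group 7 minus oxidation state 3 gives a d⁴ configuration.

d⁴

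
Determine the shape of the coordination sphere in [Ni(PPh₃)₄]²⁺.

square planar

Ligand charges: triphenylphosphine is neutral. With an overall charge of +2 the nickel centre must be in the +2 oxidation state.
Ni sits in group 10, so the d-electron count is 10 − 2 = 8.
Coordination number: 4.
Triphenylphosphine is a strong-field ligand (high in the spectrochemical series).
A 3d d⁸ ion with strong-field ligands gains enough CFSE to favour square planar over tetrahedral.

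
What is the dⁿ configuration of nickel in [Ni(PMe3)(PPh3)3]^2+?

d8

Trimethylphosphine is neutral; triphenylphosphine is neutral; balancing the +2 overall charge requires Ni(II).
Nickel is a group-10 element; Ni(II) is therefore d⁸.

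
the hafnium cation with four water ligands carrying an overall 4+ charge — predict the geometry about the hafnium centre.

Ligand charges: water is neutral. With an overall charge of +4 the hafnium centre must be in the +4 oxidation state.
Hf sits in group 4, so the d-electron count is 4 − 4 = 0.
Coordination number: 4.
A d⁰ ion has no crystal-field stabilisation preference between square planar and tetrahedral, so four ligands adopt the sterically favoured tetrahedral geometry.

tetrahedral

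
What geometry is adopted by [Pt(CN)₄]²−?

Each cyanide is −1; balancing the −2 overall charge requires Pt(II).
Group 10 minus oxidation state 2 gives a d⁸ configuration.
Coordination number: 4.
A 5d d⁸ ion has a large crystal-field splitting; square planar leaves the high-energy d_{x²−y²} orbital empty and maximises CFSE.

square planar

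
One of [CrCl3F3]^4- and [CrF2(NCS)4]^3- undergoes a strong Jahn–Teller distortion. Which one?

[CrCl3F3]^4-

[CrCl3F3]^4-: Ligand charges: each chloride is −1; each fluoride is −1. With an overall charge of −4 the chromium centre must be in the +2 oxidation state. Chromium is a group-6 element; Cr(II) is therefore d⁴. Chloride and fluoride are weak-field ligands for a first-row metal, so the complex is high-spin. The t₂g³e_g¹ (high-spin) configuration has an unevenly filled e_g set; the Jahn–Teller theorem predicts a tetragonal distortion (typically axial elongation) to lift the degeneracy.
[CrF2(NCS)4]^3-: Summing ligand charges against the −3 overall charge gives an oxidation state of +3 for chromium. Cr sits in group 6, so the d-electron count is 6 − 3 = 3. The d³ configuration leaves the e_g set evenly filled (or empty) — no strong Jahn–Teller driving force.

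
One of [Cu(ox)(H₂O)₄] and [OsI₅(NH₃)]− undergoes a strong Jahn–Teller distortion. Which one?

[Cu(ox)(H₂O)₄]: Ligand charges: each oxalate is −2; water is neutral. With an overall charge of 0 the copper centre must be in the +2 oxidation state. Cu sits in group 11, so the d-electron count is 11 − 2 = 9. The t₂g⁶e_g³ configuration has an unevenly filled e_g set; the Jahn–Teller theorem predicts a tetragonal distortion (typically axial elongation) to lift the degeneracy.
[OsI₅(NH₃)]−: Ligand charges: each iodide is −1; ammonia is neutral. With an overall charge of −1 the osmium centre must be in the +4 oxidation state. Osmium is a group-8 element; Os(IV) is therefore d⁴. A 5d ion has a large Δₒ and is invariably low-spin. The d⁴ configuration leaves the e_g set evenly filled (or empty) — no strong Jahn–Teller driving force.

[Cu(ox)(H₂O)₄]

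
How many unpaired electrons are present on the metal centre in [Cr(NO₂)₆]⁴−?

2 unpaired electrons

Ligand charges: each nitro (N-bound nitrite) is −1. With an overall charge of −4 the chromium centre must be in the +2 oxidation state.
Chromium is a group-6 element; Cr(II) is therefore d⁴.
The spin state decides the count: Nitro (N-bound nitrite) is a strong-field ligand (high in the spectrochemical series) for a first-row metal, so the complex is low-spin.
An octahedral low-spin d⁴ ion is t₂g⁴e_g⁰, giving 2 unpaired electrons.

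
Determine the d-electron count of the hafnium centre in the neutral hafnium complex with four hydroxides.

Summing ligand charges against the 0 overall charge gives an oxidation state of +4 for hafnium.
Hafnium is a group-4 element; Hf(IV) is therefore d⁰.

d⁰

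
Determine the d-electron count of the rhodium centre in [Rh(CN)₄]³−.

d8

Ligand charges: each cyanide is −1. With an overall charge of −3 the rhodium centre must be in the +1 oxidation state.
Group 9 minus oxidation state 1 gives a d⁸ configuration.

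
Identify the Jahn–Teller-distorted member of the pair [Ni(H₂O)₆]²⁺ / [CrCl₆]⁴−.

[CrCl₆]⁴−

[Ni(H₂O)₆]²⁺: Water is neutral; balancing the +2 overall charge requires Ni(II). Nickel is a group-10 element; Ni(II) is therefore d⁸. The d⁸ configuration leaves the e_g set evenly filled (or empty) — no strong Jahn–Teller driving force.
[CrCl₆]⁴−: Summing ligand charges against the −4 overall charge gives an oxidation state of +2 for chromium. Chromium is a group-6 element; Cr(II) is therefore d⁴. Chloride is a weak-field ligand for a first-row metal, so the complex is high-spin. The t₂g³e_g¹ (high-spin) configuration has an unevenly filled e_g set; the Jahn–Teller theorem predicts a tetragonal distortion (typically axial elongation) to lift the degeneracy.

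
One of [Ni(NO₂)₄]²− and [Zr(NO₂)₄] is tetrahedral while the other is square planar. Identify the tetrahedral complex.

For [Ni(NO₂)₄]²−: Summing ligand charges against the −2 overall charge gives an oxidation state of +2 for nickel. Ni sits in group 10, so the d-electron count is 10 − 2 = 8. Nitro (N-bound nitrite) is a strong-field ligand (high in the spectrochemical series). A 3d d⁸ ion with strong-field ligands gains enough CFSE to favour square planar over tetrahedral. → square planar.
For [Zr(NO₂)₄]: Ligand charges: each nitro (N-bound nitrite) is −1. With an overall charge of 0 the zirconium centre must be in the +4 oxidation state. Group 4 minus oxidation state 4 gives a d⁰ configuration. A d⁰ ion has no crystal-field stabilisation preference between square planar and tetrahedral, so four ligands adopt the sterically favoured tetrahedral geometry. → tetrahedral.

[Zr(NO₂)₄]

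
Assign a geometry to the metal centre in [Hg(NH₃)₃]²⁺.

Ammonia is neutral; balancing the +2 overall charge requires Hg(II).
Hg sits in group 12, so the d-electron count is 12 − 2 = 10.
With 3 monodentate ligands the coordination number is 3.
Three ligands around a d¹⁰ centre minimise repulsion in a trigonal-planar arrangement.

trigonal planar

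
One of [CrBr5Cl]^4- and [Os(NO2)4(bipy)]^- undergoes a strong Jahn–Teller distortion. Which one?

[CrBr5Cl]^4-: Ligand charges: each bromide is −1; each chloride is −1. With an overall charge of −4 the chromium centre must be in the +2 oxidation state. Cr sits in group 6, so the d-electron count is 6 − 2 = 4. Bromide and chloride are weak-field ligands for a first-row metal, so the complex is high-spin. The t₂g³e_g¹ (high-spin) configuration has an unevenly filled e_g set; the Jahn–Teller theorem predicts a tetragonal distortion (typically axial elongation) to lift the degeneracy.
[Os(NO2)4(bipy)]^-: Summing ligand charges against the −1 overall charge gives an oxidation state of +3 for osmium. Group 8 minus oxidation state 3 gives a d⁵ configuration. A 5d ion has a large Δₒ and is invariably low-spin. The d⁵ configuration leaves the e_g set evenly filled (or empty) — no strong Jahn–Teller driving force.

[CrBr5Cl]^4-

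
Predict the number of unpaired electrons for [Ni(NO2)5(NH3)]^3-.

2 unpaired electrons

Ligand charges: each nitro (N-bound nitrite) is −1; ammonia is neutral. With an overall charge of −3 the nickel centre must be in the +2 oxidation state.
Group 10 minus oxidation state 2 gives a d⁸ configuration.
In an octahedral field the d⁸ configuration is t₂g⁶e_g² (only one arrangement possible), giving 2 unpaired electrons.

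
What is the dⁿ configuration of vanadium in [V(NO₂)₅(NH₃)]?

d⁰

Ligand charges: each nitro (N-bound nitrite) is −1; ammonia is neutral. With an overall charge of 0 the vanadium centre must be in the +5 oxidation state.
V sits in group 5, so the d-electron count is 5 − 5 = 0.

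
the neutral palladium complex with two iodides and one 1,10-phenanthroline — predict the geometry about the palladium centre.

square planar

Ligand charges: each iodide is −1; 1,10-phenanthroline is neutral. With an overall charge of 0 the palladium centre must be in the +2 oxidation state.
Group 10 minus oxidation state 2 gives a d⁸ configuration.
Counting donor atoms: 2×iodide (monodentate) → 2 donors; 1×1,10-phenanthroline (bidentate) → 2 donors. Coordination number = 4.
A 4d d⁸ ion has a large crystal-field splitting; square planar leaves the high-energy d_{x²−y²} orbital empty and maximises CFSE.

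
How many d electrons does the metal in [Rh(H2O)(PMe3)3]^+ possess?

Water is neutral; trimethylphosphine is neutral; balancing the +1 overall charge requires Rh(I).
Rh sits in group 9, so the d-electron count is 9 − 1 = 8.

d⁸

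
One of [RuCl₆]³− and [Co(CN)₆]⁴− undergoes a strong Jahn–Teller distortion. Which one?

[Co(CN)₆]⁴−

[RuCl₆]³−: Each chloride is −1; balancing the −3 overall charge requires Ru(III). Ruthenium is a group-8 element; Ru(III) is therefore d⁵. A 4d ion has a large Δₒ and is invariably low-spin. The d⁵ configuration leaves the e_g set evenly filled (or empty) — no strong Jahn–Teller driving force.
[Co(CN)₆]⁴−: Summing ligand charges against the −4 overall charge gives an oxidation state of +2 for cobalt. Co sits in group 9, so the d-electron count is 9 − 2 = 7. Cyanide is a strong-field ligand (high in the spectrochemical series) for a first-row metal, so the complex is low-spin. The t₂g⁶e_g¹ (low-spin) configuration has an unevenly filled e_g set; the Jahn–Teller theorem predicts a tetragonal distortion (typically axial elongation) to lift the degeneracy.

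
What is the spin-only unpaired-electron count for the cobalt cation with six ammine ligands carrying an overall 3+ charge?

Ligand charges: ammonia is neutral. With an overall charge of +3 the cobalt centre must be in the +3 oxidation state.
Group 9 minus oxidation state 3 gives a d⁶ configuration.
The spin state decides the count: Co(III) has an exceptionally large octahedral splitting and is low-spin with essentially every ligand except fluoride.
An octahedral low-spin d⁶ ion is t₂g⁶e_g⁰, giving 0 unpaired electrons.

0 unpaired electrons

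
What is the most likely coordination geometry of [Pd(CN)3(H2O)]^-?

square planar

Ligand charges: each cyanide is −1; water is neutral. With an overall charge of −1 the palladium centre must be in the +2 oxidation state.
Palladium is a group-10 element; Pd(II) is therefore d⁸.
With 4 monodentate ligands the coordination number is 4.
A 4d d⁸ ion has a large crystal-field splitting; square planar leaves the high-energy d_{x²−y²} orbital empty and maximises CFSE.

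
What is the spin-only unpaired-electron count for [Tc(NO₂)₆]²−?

Each nitro (N-bound nitrite) is −1; balancing the −2 overall charge requires Tc(IV).
Technetium is a group-7 element; Tc(IV) is therefore d³.
In an octahedral field the d³ configuration is t₂g³e_g⁰ (only one arrangement possible), giving 3 unpaired electrons.

3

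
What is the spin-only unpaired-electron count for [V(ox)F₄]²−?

1 unpaired electron

Ligand charges: each oxalate is −2; each fluoride is −1. With an overall charge of −2 the vanadium centre must be in the +4 oxidation state.
Vanadium is a group-5 element; V(IV) is therefore d¹.
Counting donor atoms: 1×oxalate (bidentate) → 2 donors; 4×fluoride (monodentate) → 4 donors. Coordination number = 6.
In an octahedral field the d¹ configuration is t₂g¹e_g⁰ (only one arrangement possible), giving 1 unpaired electron.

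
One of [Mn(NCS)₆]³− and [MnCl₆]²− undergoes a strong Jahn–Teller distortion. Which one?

[Mn(NCS)₆]³−: Each isothiocyanate is −1; balancing the −3 overall charge requires Mn(III). Mn sits in group 7, so the d-electron count is 7 − 3 = 4. Isothiocyanate is a weak-field ligand for a first-row metal, so the complex is high-spin. The t₂g³e_g¹ (high-spin) configuration has an unevenly filled e_g set; the Jahn–Teller theorem predicts a tetragonal distortion (typically axial elongation) to lift the degeneracy.
[MnCl₆]²−: Summing ligand charges against the −2 overall charge gives an oxidation state of +4 for manganese. Manganese is a group-7 element; Mn(IV) is therefore d³. The d³ configuration leaves the e_g set evenly filled (or empty) — no strong Jahn–Teller driving force.

[Mn(NCS)₆]³−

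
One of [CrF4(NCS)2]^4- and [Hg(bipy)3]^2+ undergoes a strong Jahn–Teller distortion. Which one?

[CrF4(NCS)2]^4-: Each fluoride is −1; each isothiocyanate is −1; balancing the −4 overall charge requires Cr(II). Chromium is a group-6 element; Cr(II) is therefore d⁴. Fluoride and isothiocyanate are weak-field ligands for a first-row metal, so the complex is high-spin. The t₂g³e_g¹ (high-spin) configuration has an unevenly filled e_g set; the Jahn–Teller theorem predicts a tetragonal distortion (typically axial elongation) to lift the degeneracy.
[Hg(bipy)3]^2+: Ligand charges: 2,2′-bipyridine is neutral. With an overall charge of +2 the mercury centre must be in the +2 oxidation state. Hg sits in group 12, so the d-electron count is 12 − 2 = 10. The d¹⁰ configuration leaves the e_g set evenly filled (or empty) — no strong Jahn–Teller driving force.

[CrF4(NCS)2]^4-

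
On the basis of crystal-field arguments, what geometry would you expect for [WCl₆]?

Each chloride is −1; balancing the 0 overall charge requires W(VI).
W sits in group 6, so the d-electron count is 6 − 6 = 0.
With 6 monodentate ligands the coordination number is 6.
Six donors around a single metal centre give an octahedral coordination sphere.

octahedral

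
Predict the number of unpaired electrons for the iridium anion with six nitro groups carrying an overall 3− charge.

Summing ligand charges against the −3 overall charge gives an oxidation state of +3 for iridium.
Iridium is a group-9 element; Ir(III) is therefore d⁶.
The spin state decides the count: a 5d ion has a large Δₒ and is invariably low-spin.
An octahedral low-spin d⁶ ion is t₂g⁶e_g⁰, giving 0 unpaired electrons.

0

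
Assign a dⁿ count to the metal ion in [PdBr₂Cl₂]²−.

d8

Summing ligand charges against the −2 overall charge gives an oxidation state of +2 for palladium.
Palladium is a group-10 element; Pd(II) is therefore d⁸.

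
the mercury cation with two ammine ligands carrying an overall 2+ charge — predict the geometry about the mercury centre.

linear

Summing ligand charges against the +2 overall charge gives an oxidation state of +2 for mercury.
Mercury is a group-12 element; Hg(II) is therefore d¹⁰.
With 2 monodentate ligands the coordination number is 2.
A d¹⁰ ion with only two ligands adopts a linear arrangement (sp hybridisation; no CFSE preference).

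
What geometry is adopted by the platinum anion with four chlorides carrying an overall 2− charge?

square planar

Summing ligand charges against the −2 overall charge gives an oxidation state of +2 for platinum.
Group 10 minus oxidation state 2 gives a d⁸ configuration.
Coordination number: 4.
A 5d d⁸ ion has a large crystal-field splitting; square planar leaves the high-energy d_{x²−y²} orbital empty and maximises CFSE.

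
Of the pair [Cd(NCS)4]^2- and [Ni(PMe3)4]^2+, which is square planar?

For [Cd(NCS)4]^2-: Ligand charges: each isothiocyanate is −1. With an overall charge of −2 the cadmium centre must be in the +2 oxidation state. Group 12 minus oxidation state 2 gives a d¹⁰ configuration. A d¹⁰ ion has no crystal-field stabilisation preference between square planar and tetrahedral, so four ligands adopt the sterically favoured tetrahedral geometry. → tetrahedral.
For [Ni(PMe3)4]^2+: Summing ligand charges against the +2 overall charge gives an oxidation state of +2 for nickel. Nickel is a group-10 element; Ni(II) is therefore d⁸. Trimethylphosphine is a strong-field ligand (high in the spectrochemical series). A 3d d⁸ ion with strong-field ligands gains enough CFSE to favour square planar over tetrahedral. → square planar.

[Ni(PMe3)4]^2+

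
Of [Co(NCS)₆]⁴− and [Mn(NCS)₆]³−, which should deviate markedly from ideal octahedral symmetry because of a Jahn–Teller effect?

[Co(NCS)₆]⁴−: Summing ligand charges against the −4 overall charge gives an oxidation state of +2 for cobalt. Cobalt is a group-9 element; Co(II) is therefore d⁷. Isothiocyanate is a weak-field ligand for a first-row metal, so the complex is high-spin. The d⁷ configuration leaves the e_g set evenly filled (or empty) — no strong Jahn–Teller driving force.
[Mn(NCS)₆]³−: Ligand charges: each isothiocyanate is −1. With an overall charge of −3 the manganese centre must be in the +3 oxidation state. Mn sits in group 7, so the d-electron count is 7 − 3 = 4. Isothiocyanate is a weak-field ligand for a first-row metal, so the complex is high-spin. The t₂g³e_g¹ (high-spin) configuration has an unevenly filled e_g set; the Jahn–Teller theorem predicts a tetragonal distortion (typically axial elongation) to lift the degeneracy.

[Mn(NCS)₆]³−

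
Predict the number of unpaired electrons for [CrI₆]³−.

3 unpaired electrons

Each iodide is −1; balancing the −3 overall charge requires Cr(III).
Cr sits in group 6, so the d-electron count is 6 − 3 = 3.
In an octahedral field the d³ configuration is t₂g³e_g⁰ (only one arrangement possible), giving 3 unpaired electrons.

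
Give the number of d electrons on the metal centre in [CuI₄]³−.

d10

Each iodide is −1; balancing the −3 overall charge requires Cu(I).
Cu sits in group 11, so the d-electron count is 11 − 1 = 10.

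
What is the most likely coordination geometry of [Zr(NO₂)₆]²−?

octahedral

Each nitro (N-bound nitrite) is −1; balancing the −2 overall charge requires Zr(IV).
Zirconium is a group-4 element; Zr(IV) is therefore d⁰.
With 6 monodentate ligands the coordination number is 6.
Six donors around a single metal centre give an octahedral coordination sphere.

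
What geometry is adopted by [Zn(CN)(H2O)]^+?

Summing ligand charges against the +1 overall charge gives an oxidation state of +2 for zinc.
Group 12 minus oxidation state 2 gives a d¹⁰ configuration.
Coordination number: 2.
A d¹⁰ ion with only two ligands adopts a linear arrangement (sp hybridisation; no CFSE preference).

linear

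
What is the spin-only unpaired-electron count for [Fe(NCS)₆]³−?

5

Ligand charges: each isothiocyanate is −1. With an overall charge of −3 the iron centre must be in the +3 oxidation state.
Group 8 minus oxidation state 3 gives a d⁵ configuration.
The spin state decides the count: Isothiocyanate is a weak-field ligand for a first-row metal, so the complex is high-spin.
An octahedral high-spin d⁵ ion is t₂g³e_g², giving 5 unpaired electrons.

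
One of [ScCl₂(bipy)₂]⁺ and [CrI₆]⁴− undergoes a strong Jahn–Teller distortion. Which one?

[ScCl₂(bipy)₂]⁺: Summing ligand charges against the +1 overall charge gives an oxidation state of +3 for scandium. Scandium is a group-3 element; Sc(III) is therefore d⁰. The d⁰ configuration leaves the e_g set evenly filled (or empty) — no strong Jahn–Teller driving force.
[CrI₆]⁴−: Each iodide is −1; balancing the −4 overall charge requires Cr(II). Cr sits in group 6, so the d-electron count is 6 − 2 = 4. Iodide is a weak-field ligand for a first-row metal, so the complex is high-spin. The t₂g³e_g¹ (high-spin) configuration has an unevenly filled e_g set; the Jahn–Teller theorem predicts a tetragonal distortion (typically axial elongation) to lift the degeneracy.

[CrI₆]⁴−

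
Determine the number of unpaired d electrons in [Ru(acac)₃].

Each acetylacetonate is −1; balancing the 0 overall charge requires Ru(III).
Ru sits in group 8, so the d-electron count is 8 − 3 = 5.
Counting donor atoms: 3×acetylacetonate (bidentate) → 6 donors. Coordination number = 6.
The spin state decides the count: a 4d ion has a large Δₒ and is invariably low-spin.
An octahedral low-spin d⁵ ion is t₂g⁵e_g⁰, giving 1 unpaired electron.

1 unpaired electron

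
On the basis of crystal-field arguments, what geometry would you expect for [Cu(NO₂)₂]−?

linear

Ligand charges: each nitro (N-bound nitrite) is −1. With an overall charge of −1 the copper centre must be in the +1 oxidation state.
Cu sits in group 11, so the d-electron count is 11 − 1 = 10.
Coordination number: 2.
A d¹⁰ ion with only two ligands adopts a linear arrangement (sp hybridisation; no CFSE preference).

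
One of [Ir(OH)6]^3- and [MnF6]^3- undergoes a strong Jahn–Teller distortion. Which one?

[Ir(OH)6]^3-: Each hydroxide is −1; balancing the −3 overall charge requires Ir(III). Iridium is a group-9 element; Ir(III) is therefore d⁶. A 5d ion has a large Δₒ and is invariably low-spin. The d⁶ configuration leaves the e_g set evenly filled (or empty) — no strong Jahn–Teller driving force.
[MnF6]^3-: Ligand charges: each fluoride is −1. With an overall charge of −3 the manganese centre must be in the +3 oxidation state. Manganese is a group-7 element; Mn(III) is therefore d⁴. Fluoride is a weak-field ligand for a first-row metal, so the complex is high-spin. The t₂g³e_g¹ (high-spin) configuration has an unevenly filled e_g set; the Jahn–Teller theorem predicts a tetragonal distortion (typically axial elongation) to lift the degeneracy.

[MnF6]^3-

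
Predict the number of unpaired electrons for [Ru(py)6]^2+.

Summing ligand charges against the +2 overall charge gives an oxidation state of +2 for ruthenium.
Ru sits in group 8, so the d-electron count is 8 − 2 = 6.
The spin state decides the count: a 4d ion has a large Δₒ and is invariably low-spin.
An octahedral low-spin d⁶ ion is t₂g⁶e_g⁰, giving 0 unpaired electrons.

0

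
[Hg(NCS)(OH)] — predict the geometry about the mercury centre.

Ligand charges: each isothiocyanate is −1; each hydroxide is −1. With an overall charge of 0 the mercury centre must be in the +2 oxidation state.
Hg sits in group 12, so the d-electron count is 12 − 2 = 10.
With 2 monodentate ligands the coordination number is 2.
A d¹⁰ ion with only two ligands adopts a linear arrangement (sp hybridisation; no CFSE preference).

linear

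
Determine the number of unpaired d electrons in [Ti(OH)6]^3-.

Each hydroxide is −1; balancing the −3 overall charge requires Ti(III).
Titanium is a group-4 element; Ti(III) is therefore d¹.
In an octahedral field the d¹ configuration is t₂g¹e_g⁰ (only one arrangement possible), giving 1 unpaired electron.

1 unpaired electron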